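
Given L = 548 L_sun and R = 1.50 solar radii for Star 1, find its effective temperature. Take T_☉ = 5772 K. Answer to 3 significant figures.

2.28×10^4 K

T/T_☉ = (L/L_☉)^(1/4) / (R/R_☉)^(1/2)
T = 5772 × (548)^(1/4) / √(1.50) = 5772 × 4.838 / 1.225 = 2.280×10^4 K.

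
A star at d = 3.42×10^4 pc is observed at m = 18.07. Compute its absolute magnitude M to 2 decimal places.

0.40

M = m − 5 log₁₀(d/10 pc) = 18.07 − 5 log₁₀(3.42×10^4/10)
  = 18.07 − 5 × 3.534 = 18.07 − 17.67 = 0.40.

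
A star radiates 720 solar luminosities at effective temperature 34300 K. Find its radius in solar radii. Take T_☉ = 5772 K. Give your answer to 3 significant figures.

R/R_☉ = √(L/L_☉) / (T/T_☉)² = √(720) / (5.942)²
       = 26.83 / 35.31 = 0.7599.

0.760 solar radii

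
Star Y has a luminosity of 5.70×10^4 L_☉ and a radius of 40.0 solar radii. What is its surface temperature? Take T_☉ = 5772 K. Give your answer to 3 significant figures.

1.41×10^4 K

T/T_☉ = (L/L_☉)^(1/4) / (R/R_☉)^(1/2)
T = 5772 × (5.70×10^4)^(1/4) / √(40.0) = 5772 × 15.45 / 6.325 = 1.410×10^4 K.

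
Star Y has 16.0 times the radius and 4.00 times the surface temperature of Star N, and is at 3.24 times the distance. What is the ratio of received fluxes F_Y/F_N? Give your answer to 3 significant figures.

6.24×10^3

L_Y/L_N = (R_Y/R_N)²(T_Y/T_N)⁴ = (16.0)² × (4.00)⁴ = 6.554×10^4.
F_Y/F_N = (L_Y/L_N)/(d_Y/d_N)² = 6.554×10^4 / (3.24)² = 6243.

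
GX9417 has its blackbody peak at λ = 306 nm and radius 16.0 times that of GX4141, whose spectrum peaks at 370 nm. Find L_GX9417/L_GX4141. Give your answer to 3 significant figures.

Wien's law gives T ∝ 1/λ_max, so T_GX9417/T_GX4141 = λ_GX4141/λ_GX9417 = 370/306 = 1.209.
Then L ∝ R²T⁴ gives L_GX9417/L_GX4141 = (16.0)² × (1.209)⁴ = 256.0 × 2.138 = 547.2.

547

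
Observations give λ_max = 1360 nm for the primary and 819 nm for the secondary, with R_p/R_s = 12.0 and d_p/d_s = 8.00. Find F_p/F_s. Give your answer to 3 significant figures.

0.296

Wien's law: T_p/T_s = λ_s/λ_p = 819/1360 = 0.6022.
L_p/L_s = (R_p/R_s)²(T_p/T_s)⁴ = (12.0)²(0.6022)⁴ = 18.94.
F_p/F_s = (L_p/L_s)/(d_p/d_s)² = 18.94/(8.00)² = 0.2959.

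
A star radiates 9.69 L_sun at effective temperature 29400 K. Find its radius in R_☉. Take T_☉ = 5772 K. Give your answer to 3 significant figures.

0.120 R_☉

R/R_☉ = √(L/L_☉) / (T/T_☉)² = √(9.69) / (5.094)²
       = 3.113 / 25.94 = 0.1200.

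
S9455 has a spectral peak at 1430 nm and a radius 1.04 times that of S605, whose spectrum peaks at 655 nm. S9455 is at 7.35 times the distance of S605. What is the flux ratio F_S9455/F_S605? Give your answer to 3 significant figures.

8.81×10^-4

Wien's law: T_S9455/T_S605 = λ_S605/λ_S9455 = 655/1430 = 0.4580.
L_S9455/L_S605 = (R_S9455/R_S605)²(T_S9455/T_S605)⁴ = (1.04)²(0.4580)⁴ = 0.04761.
F_S9455/F_S605 = (L_S9455/L_S605)/(d_S9455/d_S605)² = 0.04761/(7.35)² = 8.813×10^-4.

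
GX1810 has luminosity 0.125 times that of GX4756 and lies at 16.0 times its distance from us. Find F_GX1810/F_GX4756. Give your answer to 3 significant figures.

F = L/(4πd²), so F_GX1810/F_GX4756 = (L_GX1810/L_GX4756) / (d_GX1810/d_GX4756)²
= 0.125 / (16.0)² = 0.125 / 256.0 = 4.883×10^-4.

4.88×10^-4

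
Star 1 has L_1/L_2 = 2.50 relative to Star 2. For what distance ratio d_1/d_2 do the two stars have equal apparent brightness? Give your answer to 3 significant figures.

Equal flux requires L_1/d_1² = L_2/d_2², so d_1/d_2 = √(L_1/L_2)
= √(2.50) = 1.581.

1.58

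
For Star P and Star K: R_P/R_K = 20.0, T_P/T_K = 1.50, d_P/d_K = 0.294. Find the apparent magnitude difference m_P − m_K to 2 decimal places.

-10.92

L_P/L_K = (20.0)²(1.50)⁴ = 2025.
F_P/F_K = (L_P/L_K)/(d_P/d_K)² = 2025/0.08644 = 2.343×10^4.
m_P − m_K = −2.5 log₁₀(2.343×10^4) = -10.92.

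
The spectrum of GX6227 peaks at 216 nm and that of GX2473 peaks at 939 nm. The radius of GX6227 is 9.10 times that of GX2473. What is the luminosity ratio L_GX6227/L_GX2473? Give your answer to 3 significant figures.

Wien's law gives T ∝ 1/λ_max, so T_GX6227/T_GX2473 = λ_GX2473/λ_GX6227 = 939/216 = 4.347.
Then L ∝ R²T⁴ gives L_GX6227/L_GX2473 = (9.10)² × (4.347)⁴ = 82.81 × 357.1 = 2.958×10^4.

2.96×10^4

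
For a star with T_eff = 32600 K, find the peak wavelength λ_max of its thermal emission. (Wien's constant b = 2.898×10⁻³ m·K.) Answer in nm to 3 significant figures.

88.9 nm

λ_max = b/T = 2.898×10⁻³ / 32600 = 8.89×10^-8 m = 88.90 nm.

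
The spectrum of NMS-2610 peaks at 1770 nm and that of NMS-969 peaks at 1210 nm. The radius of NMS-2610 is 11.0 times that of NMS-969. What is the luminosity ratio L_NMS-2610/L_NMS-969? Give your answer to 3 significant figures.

Wien's law gives T ∝ 1/λ_max, so T_NMS-2610/T_NMS-969 = λ_NMS-969/λ_NMS-2610 = 1210/1770 = 0.6836.
Then L ∝ R²T⁴ gives L_NMS-2610/L_NMS-969 = (11.0)² × (0.6836)⁴ = 121.0 × 0.2184 = 26.43.

26.4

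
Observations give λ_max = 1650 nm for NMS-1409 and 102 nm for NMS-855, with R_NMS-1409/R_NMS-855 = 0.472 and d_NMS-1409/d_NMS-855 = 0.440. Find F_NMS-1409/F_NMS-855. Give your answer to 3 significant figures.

Wien's law: T_NMS-1409/T_NMS-855 = λ_NMS-855/λ_NMS-1409 = 102/1650 = 0.06182.
L_NMS-1409/L_NMS-855 = (R_NMS-1409/R_NMS-855)²(T_NMS-1409/T_NMS-855)⁴ = (0.472)²(0.06182)⁴ = 3.253×10^-6.
F_NMS-1409/F_NMS-855 = (L_NMS-1409/L_NMS-855)/(d_NMS-1409/d_NMS-855)² = 3.253×10^-6/(0.440)² = 1.681×10^-5.

1.68×10^-5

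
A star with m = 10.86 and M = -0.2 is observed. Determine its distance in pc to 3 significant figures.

m − M = 5 log₁₀(d/10 pc)
10.86 − (-0.2) = 11.06 = 5 log₁₀(d/10)
d = 10 × 10^(11.06/5) = 10 × 10^2.212 = 1629 pc.

1.63×10^3 pc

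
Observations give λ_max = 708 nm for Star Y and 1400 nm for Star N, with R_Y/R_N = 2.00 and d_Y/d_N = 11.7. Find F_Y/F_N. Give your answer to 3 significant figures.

Wien's law: T_Y/T_N = λ_N/λ_Y = 1400/708 = 1.977.
L_Y/L_N = (R_Y/R_N)²(T_Y/T_N)⁴ = (2.00)²(1.977)⁴ = 61.16.
F_Y/F_N = (L_Y/L_N)/(d_Y/d_N)² = 61.16/(11.7)² = 0.4468.

0.447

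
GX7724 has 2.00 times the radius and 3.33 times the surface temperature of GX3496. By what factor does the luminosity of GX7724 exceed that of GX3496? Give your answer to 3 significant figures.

492

From the Stefan–Boltzmann law, L ∝ R²T⁴, so
L_GX7724/L_GX3496 = (R_GX7724/R_GX3496)² (T_GX7724/T_GX3496)⁴ = (2.00)² × (3.33)⁴ = 4.000 × 123.0 = 491.9.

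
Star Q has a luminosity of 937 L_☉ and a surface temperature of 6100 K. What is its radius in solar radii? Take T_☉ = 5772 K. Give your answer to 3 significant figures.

27.4 solar radii

R/R_☉ = √(L/L_☉) / (T/T_☉)² = √(937) / (1.057)²
       = 30.61 / 1.117 = 27.41.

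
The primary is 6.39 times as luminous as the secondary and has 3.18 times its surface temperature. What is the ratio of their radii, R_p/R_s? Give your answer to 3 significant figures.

0.250

L ∝ R²T⁴ gives R ∝ √L / T², so
R_p/R_s = √(6.39) / (3.18)² = 2.528 / 10.11 = 0.2500.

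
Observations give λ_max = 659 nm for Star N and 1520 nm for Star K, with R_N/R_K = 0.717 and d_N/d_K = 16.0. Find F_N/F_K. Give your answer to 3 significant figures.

0.0568

Wien's law: T_N/T_K = λ_K/λ_N = 1520/659 = 2.307.
L_N/L_K = (R_N/R_K)²(T_N/T_K)⁴ = (0.717)²(2.307)⁴ = 14.55.
F_N/F_K = (L_N/L_K)/(d_N/d_K)² = 14.55/(16.0)² = 0.05684.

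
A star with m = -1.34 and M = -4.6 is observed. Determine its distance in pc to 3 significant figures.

44.9 pc

m − M = 5 log₁₀(d/10 pc)
-1.34 − (-4.6) = 3.26 = 5 log₁₀(d/10)
d = 10 × 10^(3.26/5) = 10 × 10^0.652 = 44.87 pc.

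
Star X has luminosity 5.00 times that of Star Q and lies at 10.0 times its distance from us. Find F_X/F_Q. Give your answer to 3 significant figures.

F = L/(4πd²), so F_X/F_Q = (L_X/L_Q) / (d_X/d_Q)²
= 5.00 / (10.0)² = 5.00 / 100.0 = 0.05000.

0.0500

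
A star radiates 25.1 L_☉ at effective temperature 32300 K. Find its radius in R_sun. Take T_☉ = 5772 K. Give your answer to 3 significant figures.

R/R_☉ = √(L/L_☉) / (T/T_☉)² = √(25.1) / (5.596)²
       = 5.010 / 31.31 = 0.1600.

0.160 R_sun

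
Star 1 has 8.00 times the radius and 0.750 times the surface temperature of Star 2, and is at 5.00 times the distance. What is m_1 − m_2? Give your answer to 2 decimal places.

L_1/L_2 = (8.00)²(0.750)⁴ = 20.25.
F_1/F_2 = (L_1/L_2)/(d_1/d_2)² = 20.25/25.00 = 0.8100.
m_1 − m_2 = −2.5 log₁₀(0.8100) = 0.23.

0.23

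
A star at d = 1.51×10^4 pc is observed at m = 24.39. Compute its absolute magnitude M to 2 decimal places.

M = m − 5 log₁₀(d/10 pc) = 24.39 − 5 log₁₀(1.51×10^4/10)
  = 24.39 − 5 × 3.179 = 24.39 − 15.89 = 8.50.

8.50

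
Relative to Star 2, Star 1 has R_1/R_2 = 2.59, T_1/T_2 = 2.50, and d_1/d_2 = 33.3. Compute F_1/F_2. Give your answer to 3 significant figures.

L_1/L_2 = (R_1/R_2)²(T_1/T_2)⁴ = (2.59)² × (2.50)⁴ = 262.0.
F_1/F_2 = (L_1/L_2)/(d_1/d_2)² = 262.0 / (33.3)² = 0.2363.

0.236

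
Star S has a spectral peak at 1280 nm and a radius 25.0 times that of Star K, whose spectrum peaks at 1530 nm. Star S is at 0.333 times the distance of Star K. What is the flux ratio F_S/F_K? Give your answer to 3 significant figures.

Wien's law: T_S/T_K = λ_K/λ_S = 1530/1280 = 1.195.
L_S/L_K = (R_S/R_K)²(T_S/T_K)⁴ = (25.0)²(1.195)⁴ = 1276.
F_S/F_K = (L_S/L_K)/(d_S/d_K)² = 1276/(0.333)² = 1.151×10^4.

1.15×10^4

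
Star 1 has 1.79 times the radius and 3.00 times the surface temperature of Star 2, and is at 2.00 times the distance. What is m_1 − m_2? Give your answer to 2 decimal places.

L_1/L_2 = (1.79)²(3.00)⁴ = 259.5.
F_1/F_2 = (L_1/L_2)/(d_1/d_2)² = 259.5/4.000 = 64.88.
m_1 − m_2 = −2.5 log₁₀(64.88) = -4.53.

-4.53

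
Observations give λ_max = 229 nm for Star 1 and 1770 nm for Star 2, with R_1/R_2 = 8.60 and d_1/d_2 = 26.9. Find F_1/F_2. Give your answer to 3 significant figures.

365

Wien's law: T_1/T_2 = λ_2/λ_1 = 1770/229 = 7.729.
L_1/L_2 = (R_1/R_2)²(T_1/T_2)⁴ = (8.60)²(7.729)⁴ = 2.640×10^5.
F_1/F_2 = (L_1/L_2)/(d_1/d_2)² = 2.640×10^5/(26.9)² = 364.8.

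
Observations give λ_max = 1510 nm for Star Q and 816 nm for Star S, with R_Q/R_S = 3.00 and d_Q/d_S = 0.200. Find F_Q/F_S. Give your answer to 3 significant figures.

19.2

Wien's law: T_Q/T_S = λ_S/λ_Q = 816/1510 = 0.5404.
L_Q/L_S = (R_Q/R_S)²(T_Q/T_S)⁴ = (3.00)²(0.5404)⁴ = 0.7675.
F_Q/F_S = (L_Q/L_S)/(d_Q/d_S)² = 0.7675/(0.200)² = 19.19.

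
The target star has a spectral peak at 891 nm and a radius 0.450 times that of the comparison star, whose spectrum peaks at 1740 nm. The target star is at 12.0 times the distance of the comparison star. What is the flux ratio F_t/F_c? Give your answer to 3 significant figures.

0.0205

Wien's law: T_t/T_c = λ_c/λ_t = 1740/891 = 1.953.
L_t/L_c = (R_t/R_c)²(T_t/T_c)⁴ = (0.450)²(1.953)⁴ = 2.945.
F_t/F_c = (L_t/L_c)/(d_t/d_c)² = 2.945/(12.0)² = 0.02045.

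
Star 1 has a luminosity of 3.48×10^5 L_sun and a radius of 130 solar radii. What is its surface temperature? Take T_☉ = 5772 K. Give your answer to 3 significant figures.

T/T_☉ = (L/L_☉)^(1/4) / (R/R_☉)^(1/2)
T = 5772 × (3.48×10^5)^(1/4) / √(130) = 5772 × 24.29 / 11.40 = 1.230×10^4 K.

1.23×10^4 K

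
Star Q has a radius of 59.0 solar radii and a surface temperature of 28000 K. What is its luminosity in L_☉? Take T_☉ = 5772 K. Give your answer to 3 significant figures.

L/L_☉ = (R/R_☉)² (T/T_☉)⁴ = (59.0)² × (28000/5772)⁴
       = 3481 × (4.851)⁴ = 3481 × 553.8 = 1.928×10^6.

1.93×10^6 L_☉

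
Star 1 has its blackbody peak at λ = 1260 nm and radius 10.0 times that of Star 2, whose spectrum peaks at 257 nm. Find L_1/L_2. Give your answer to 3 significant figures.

Wien's law gives T ∝ 1/λ_max, so T_1/T_2 = λ_2/λ_1 = 257/1260 = 0.2040.
Then L ∝ R²T⁴ gives L_1/L_2 = (10.0)² × (0.2040)⁴ = 100.0 × 0.001731 = 0.1731.

0.173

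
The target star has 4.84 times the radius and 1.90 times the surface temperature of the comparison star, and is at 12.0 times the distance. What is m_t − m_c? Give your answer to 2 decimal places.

-0.82

L_t/L_c = (4.84)²(1.90)⁴ = 305.3.
F_t/F_c = (L_t/L_c)/(d_t/d_c)² = 305.3/144.0 = 2.120.
m_t − m_c = −2.5 log₁₀(2.120) = -0.82.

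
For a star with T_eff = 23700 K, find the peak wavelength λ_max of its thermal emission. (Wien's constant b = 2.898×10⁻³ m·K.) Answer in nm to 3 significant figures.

λ_max = b/T = 2.898×10⁻³ / 23700 = 1.22×10^-7 m = 122.3 nm.

122 nm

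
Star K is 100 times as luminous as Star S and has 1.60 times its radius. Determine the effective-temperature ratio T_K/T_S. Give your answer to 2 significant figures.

L ∝ R²T⁴ gives T ∝ (L/R²)^(1/4), so
T_K/T_S = (100 / 1.60²)^(1/4) = (39.06)^(1/4) = 2.500.

2.5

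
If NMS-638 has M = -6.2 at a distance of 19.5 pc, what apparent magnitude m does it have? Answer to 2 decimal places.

m = M + 5 log₁₀(d/10 pc) = -6.2 + 5 log₁₀(19.5/10)
  = -6.2 + 5 × 0.290 = -6.2 + 1.45 = -4.75.

-4.75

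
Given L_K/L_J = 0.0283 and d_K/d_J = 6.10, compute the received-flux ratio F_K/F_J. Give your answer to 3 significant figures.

F = L/(4πd²), so F_K/F_J = (L_K/L_J) / (d_K/d_J)²
= 0.0283 / (6.10)² = 0.0283 / 37.21 = 7.605×10^-4.

7.61×10^-4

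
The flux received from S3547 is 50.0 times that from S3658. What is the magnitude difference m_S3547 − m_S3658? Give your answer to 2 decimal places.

m_S3547 − m_S3658 = −2.5 log₁₀(F_S3547/F_S3658) = −2.5 log₁₀(50.0) = −2.5 × (1.699) = -4.247.

-4.25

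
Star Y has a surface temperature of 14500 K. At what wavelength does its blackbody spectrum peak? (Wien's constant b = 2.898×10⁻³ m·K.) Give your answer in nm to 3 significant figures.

200 nm

λ_max = b/T = 2.898×10⁻³ / 14500 = 2.00×10^-7 m = 199.9 nm.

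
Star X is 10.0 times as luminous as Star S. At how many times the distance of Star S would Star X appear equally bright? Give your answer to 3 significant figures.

Equal flux requires L_X/d_X² = L_S/d_S², so d_X/d_S = √(L_X/L_S)
= √(10.0) = 3.162.

3.16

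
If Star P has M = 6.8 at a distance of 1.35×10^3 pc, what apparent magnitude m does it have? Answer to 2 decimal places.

17.45

m = M + 5 log₁₀(d/10 pc) = 6.8 + 5 log₁₀(1.35×10^3/10)
  = 6.8 + 5 × 2.130 = 6.8 + 10.65 = 17.45.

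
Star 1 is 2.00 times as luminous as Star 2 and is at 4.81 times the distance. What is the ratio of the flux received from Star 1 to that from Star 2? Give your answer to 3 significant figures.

F = L/(4πd²), so F_1/F_2 = (L_1/L_2) / (d_1/d_2)²
= 2.00 / (4.81)² = 2.00 / 23.14 = 0.08644.

0.0864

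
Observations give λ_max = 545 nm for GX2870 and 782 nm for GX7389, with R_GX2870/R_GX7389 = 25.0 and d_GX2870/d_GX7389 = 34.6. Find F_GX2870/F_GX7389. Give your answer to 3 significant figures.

2.21

Wien's law: T_GX2870/T_GX7389 = λ_GX7389/λ_GX2870 = 782/545 = 1.435.
L_GX2870/L_GX7389 = (R_GX2870/R_GX7389)²(T_GX2870/T_GX7389)⁴ = (25.0)²(1.435)⁴ = 2649.
F_GX2870/F_GX7389 = (L_GX2870/L_GX7389)/(d_GX2870/d_GX7389)² = 2649/(34.6)² = 2.213.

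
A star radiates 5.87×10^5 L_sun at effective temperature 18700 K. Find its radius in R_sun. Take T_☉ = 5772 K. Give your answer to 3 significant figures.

73.0 R_sun

R/R_☉ = √(L/L_☉) / (T/T_☉)² = √(5.87×10^5) / (3.240)²
       = 766.2 / 10.50 = 72.99.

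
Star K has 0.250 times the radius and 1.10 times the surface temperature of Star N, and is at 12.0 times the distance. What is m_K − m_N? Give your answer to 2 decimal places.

L_K/L_N = (0.250)²(1.10)⁴ = 0.09151.
F_K/F_N = (L_K/L_N)/(d_K/d_N)² = 0.09151/144.0 = 6.355×10^-4.
m_K − m_N = −2.5 log₁₀(6.355×10^-4) = 7.99.

7.99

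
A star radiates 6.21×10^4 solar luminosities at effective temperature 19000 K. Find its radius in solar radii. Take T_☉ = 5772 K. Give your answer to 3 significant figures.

R/R_☉ = √(L/L_☉) / (T/T_☉)² = √(6.21×10^4) / (3.292)²
       = 249.2 / 10.84 = 23.00.

23.0 solar radii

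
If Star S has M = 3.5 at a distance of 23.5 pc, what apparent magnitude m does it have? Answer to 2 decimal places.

5.36

m = M + 5 log₁₀(d/10 pc) = 3.5 + 5 log₁₀(23.5/10)
  = 3.5 + 5 × 0.371 = 3.5 + 1.86 = 5.36.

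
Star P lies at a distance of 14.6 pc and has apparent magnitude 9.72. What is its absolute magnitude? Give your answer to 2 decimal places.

8.90

M = m − 5 log₁₀(d/10 pc) = 9.72 − 5 log₁₀(14.6/10)
  = 9.72 − 5 × 0.164 = 9.72 − 0.82 = 8.90.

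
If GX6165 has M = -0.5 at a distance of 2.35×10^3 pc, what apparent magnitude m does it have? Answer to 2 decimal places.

m = M + 5 log₁₀(d/10 pc) = -0.5 + 5 log₁₀(2.35×10^3/10)
  = -0.5 + 5 × 2.371 = -0.5 + 11.86 = 11.36.

11.36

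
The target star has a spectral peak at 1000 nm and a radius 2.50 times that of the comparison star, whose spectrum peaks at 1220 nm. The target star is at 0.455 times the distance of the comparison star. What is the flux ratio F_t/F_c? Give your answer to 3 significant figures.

Wien's law: T_t/T_c = λ_c/λ_t = 1220/1000 = 1.220.
L_t/L_c = (R_t/R_c)²(T_t/T_c)⁴ = (2.50)²(1.220)⁴ = 13.85.
F_t/F_c = (L_t/L_c)/(d_t/d_c)² = 13.85/(0.455)² = 66.88.

66.9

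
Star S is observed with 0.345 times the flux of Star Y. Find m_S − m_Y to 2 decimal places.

1.16

m_S − m_Y = −2.5 log₁₀(F_S/F_Y) = −2.5 log₁₀(0.345) = −2.5 × (-0.462) = 1.155.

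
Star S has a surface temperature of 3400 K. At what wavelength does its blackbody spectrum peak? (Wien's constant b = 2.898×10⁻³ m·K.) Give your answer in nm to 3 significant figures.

λ_max = b/T = 2.898×10⁻³ / 3400 = 8.52×10^-7 m = 852.4 nm.

852 nm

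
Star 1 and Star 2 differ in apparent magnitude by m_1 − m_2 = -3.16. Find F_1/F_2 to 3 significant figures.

F_1/F_2 = 10^(−(m_1 − m_2)/2.5) = 10^(3.16/2.5) = 10^1.264 = 18.37.

18.4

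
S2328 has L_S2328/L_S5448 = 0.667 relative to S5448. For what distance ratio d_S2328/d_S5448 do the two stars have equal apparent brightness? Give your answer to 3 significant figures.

0.817

Equal flux requires L_S2328/d_S2328² = L_S5448/d_S5448², so d_S2328/d_S5448 = √(L_S2328/L_S5448)
= √(0.667) = 0.8167.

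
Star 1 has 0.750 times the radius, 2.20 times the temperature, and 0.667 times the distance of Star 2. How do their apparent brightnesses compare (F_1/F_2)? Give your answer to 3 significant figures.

L_1/L_2 = (R_1/R_2)²(T_1/T_2)⁴ = (0.750)² × (2.20)⁴ = 13.18.
F_1/F_2 = (L_1/L_2)/(d_1/d_2)² = 13.18 / (0.667)² = 29.62.

29.6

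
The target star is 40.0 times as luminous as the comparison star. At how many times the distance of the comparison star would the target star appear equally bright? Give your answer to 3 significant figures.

6.32

Equal flux requires L_t/d_t² = L_c/d_c², so d_t/d_c = √(L_t/L_c)
= √(40.0) = 6.325.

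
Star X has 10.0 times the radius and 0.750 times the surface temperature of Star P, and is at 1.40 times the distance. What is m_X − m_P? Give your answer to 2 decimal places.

-3.02

L_X/L_P = (10.0)²(0.750)⁴ = 31.64.
F_X/F_P = (L_X/L_P)/(d_X/d_P)² = 31.64/1.960 = 16.14.
m_X − m_P = −2.5 log₁₀(16.14) = -3.02.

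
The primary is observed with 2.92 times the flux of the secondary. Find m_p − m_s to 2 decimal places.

-1.16

m_p − m_s = −2.5 log₁₀(F_p/F_s) = −2.5 log₁₀(2.92) = −2.5 × (0.465) = -1.163.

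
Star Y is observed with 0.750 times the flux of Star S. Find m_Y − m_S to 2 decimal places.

0.31

m_Y − m_S = −2.5 log₁₀(F_Y/F_S) = −2.5 log₁₀(0.750) = −2.5 × (-0.125) = 0.312.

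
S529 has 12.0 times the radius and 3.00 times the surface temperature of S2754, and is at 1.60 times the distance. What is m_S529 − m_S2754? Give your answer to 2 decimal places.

L_S529/L_S2754 = (12.0)²(3.00)⁴ = 1.166×10^4.
F_S529/F_S2754 = (L_S529/L_S2754)/(d_S529/d_S2754)² = 1.166×10^4/2.560 = 4556.
m_S529 − m_S2754 = −2.5 log₁₀(4556) = -9.15.

-9.15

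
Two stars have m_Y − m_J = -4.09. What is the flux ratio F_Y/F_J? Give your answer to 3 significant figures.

43.3

F_Y/F_J = 10^(−(m_Y − m_J)/2.5) = 10^(4.09/2.5) = 10^1.636 = 43.25.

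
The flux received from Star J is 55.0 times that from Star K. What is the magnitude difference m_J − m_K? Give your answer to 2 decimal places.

-4.35

m_J − m_K = −2.5 log₁₀(F_J/F_K) = −2.5 log₁₀(55.0) = −2.5 × (1.740) = -4.351.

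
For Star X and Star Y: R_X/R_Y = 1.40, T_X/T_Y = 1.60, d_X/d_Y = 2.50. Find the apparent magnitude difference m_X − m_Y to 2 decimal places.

L_X/L_Y = (1.40)²(1.60)⁴ = 12.85.
F_X/F_Y = (L_X/L_Y)/(d_X/d_Y)² = 12.85/6.250 = 2.055.
m_X − m_Y = −2.5 log₁₀(2.055) = -0.78.

-0.78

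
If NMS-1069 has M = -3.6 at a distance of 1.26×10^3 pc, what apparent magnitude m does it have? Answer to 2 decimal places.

6.90

m = M + 5 log₁₀(d/10 pc) = -3.6 + 5 log₁₀(1.26×10^3/10)
  = -3.6 + 5 × 2.100 = -3.6 + 10.50 = 6.90.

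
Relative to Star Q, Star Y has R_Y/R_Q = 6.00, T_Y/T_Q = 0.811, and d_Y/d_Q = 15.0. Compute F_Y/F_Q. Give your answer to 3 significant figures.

L_Y/L_Q = (R_Y/R_Q)²(T_Y/T_Q)⁴ = (6.00)² × (0.811)⁴ = 15.57.
F_Y/F_Q = (L_Y/L_Q)/(d_Y/d_Q)² = 15.57 / (15.0)² = 0.06922.

0.0692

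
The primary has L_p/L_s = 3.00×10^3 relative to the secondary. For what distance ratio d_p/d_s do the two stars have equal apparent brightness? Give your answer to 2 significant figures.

Equal flux requires L_p/d_p² = L_s/d_s², so d_p/d_s = √(L_p/L_s)
= √(3.00×10^3) = 54.77.

55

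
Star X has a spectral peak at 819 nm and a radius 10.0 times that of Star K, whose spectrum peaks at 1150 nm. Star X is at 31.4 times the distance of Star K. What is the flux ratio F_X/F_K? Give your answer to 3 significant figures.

0.394

Wien's law: T_X/T_K = λ_K/λ_X = 1150/819 = 1.404.
L_X/L_K = (R_X/R_K)²(T_X/T_K)⁴ = (10.0)²(1.404)⁴ = 388.7.
F_X/F_K = (L_X/L_K)/(d_X/d_K)² = 388.7/(31.4)² = 0.3943.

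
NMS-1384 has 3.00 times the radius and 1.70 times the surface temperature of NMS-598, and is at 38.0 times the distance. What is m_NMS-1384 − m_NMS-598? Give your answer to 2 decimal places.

L_NMS-1384/L_NMS-598 = (3.00)²(1.70)⁴ = 75.17.
F_NMS-1384/F_NMS-598 = (L_NMS-1384/L_NMS-598)/(d_NMS-1384/d_NMS-598)² = 75.17/1444 = 0.05206.
m_NMS-1384 − m_NMS-598 = −2.5 log₁₀(0.05206) = 3.21.

3.21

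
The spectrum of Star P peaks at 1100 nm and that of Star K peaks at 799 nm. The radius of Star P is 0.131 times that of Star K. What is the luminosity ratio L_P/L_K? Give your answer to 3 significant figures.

Wien's law gives T ∝ 1/λ_max, so T_P/T_K = λ_K/λ_P = 799/1100 = 0.7264.
Then L ∝ R²T⁴ gives L_P/L_K = (0.131)² × (0.7264)⁴ = 0.01716 × 0.2784 = 0.004777.

0.00478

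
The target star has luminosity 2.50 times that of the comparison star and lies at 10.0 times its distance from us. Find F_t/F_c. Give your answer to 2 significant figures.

F = L/(4πd²), so F_t/F_c = (L_t/L_c) / (d_t/d_c)²
= 2.50 / (10.0)² = 2.50 / 100.0 = 0.02500.

0.025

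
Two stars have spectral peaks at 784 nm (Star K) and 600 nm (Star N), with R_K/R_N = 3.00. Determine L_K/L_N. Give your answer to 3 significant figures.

3.09

Wien's law gives T ∝ 1/λ_max, so T_K/T_N = λ_N/λ_K = 600/784 = 0.7653.
Then L ∝ R²T⁴ gives L_K/L_N = (3.00)² × (0.7653)⁴ = 9.000 × 0.3430 = 3.087.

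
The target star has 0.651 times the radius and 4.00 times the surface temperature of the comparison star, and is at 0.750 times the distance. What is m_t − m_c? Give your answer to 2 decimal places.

-5.71

L_t/L_c = (0.651)²(4.00)⁴ = 108.5.
F_t/F_c = (L_t/L_c)/(d_t/d_c)² = 108.5/0.5625 = 192.9.
m_t − m_c = −2.5 log₁₀(192.9) = -5.71.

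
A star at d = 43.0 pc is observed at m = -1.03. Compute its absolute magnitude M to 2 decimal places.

M = m − 5 log₁₀(d/10 pc) = -1.03 − 5 log₁₀(43.0/10)
  = -1.03 − 5 × 0.633 = -1.03 − 3.17 = -4.20.

-4.20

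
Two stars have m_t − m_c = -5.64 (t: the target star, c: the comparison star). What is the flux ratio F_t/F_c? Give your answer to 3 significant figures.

F_t/F_c = 10^(−(m_t − m_c)/2.5) = 10^(5.64/2.5) = 10^2.256 = 180.3.

180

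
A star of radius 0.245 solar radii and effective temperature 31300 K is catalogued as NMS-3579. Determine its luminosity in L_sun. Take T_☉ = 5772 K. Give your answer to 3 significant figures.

L/L_☉ = (R/R_☉)² (T/T_☉)⁴ = (0.245)² × (31300/5772)⁴
       = 0.06002 × (5.423)⁴ = 0.06002 × 864.7 = 51.90.

51.9 L_sun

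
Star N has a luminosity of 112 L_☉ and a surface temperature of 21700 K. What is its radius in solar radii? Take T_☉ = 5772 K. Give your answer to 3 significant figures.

R/R_☉ = √(L/L_☉) / (T/T_☉)² = √(112) / (3.760)²
       = 10.58 / 14.13 = 0.7488.

0.749 solar radii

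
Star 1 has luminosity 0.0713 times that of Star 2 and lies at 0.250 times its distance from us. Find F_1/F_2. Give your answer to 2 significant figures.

F = L/(4πd²), so F_1/F_2 = (L_1/L_2) / (d_1/d_2)²
= 0.0713 / (0.250)² = 0.0713 / 0.06250 = 1.141.

1.1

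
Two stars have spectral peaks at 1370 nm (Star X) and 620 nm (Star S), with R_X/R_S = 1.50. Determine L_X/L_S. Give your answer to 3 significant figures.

Wien's law gives T ∝ 1/λ_max, so T_X/T_S = λ_S/λ_X = 620/1370 = 0.4526.
Then L ∝ R²T⁴ gives L_X/L_S = (1.50)² × (0.4526)⁴ = 2.250 × 0.04195 = 0.09438.

0.0944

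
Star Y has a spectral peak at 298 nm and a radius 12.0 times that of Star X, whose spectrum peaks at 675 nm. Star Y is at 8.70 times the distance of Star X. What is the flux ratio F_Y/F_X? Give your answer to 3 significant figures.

Wien's law: T_Y/T_X = λ_X/λ_Y = 675/298 = 2.265.
L_Y/L_X = (R_Y/R_X)²(T_Y/T_X)⁴ = (12.0)²(2.265)⁴ = 3791.
F_Y/F_X = (L_Y/L_X)/(d_Y/d_X)² = 3791/(8.70)² = 50.08.

50.1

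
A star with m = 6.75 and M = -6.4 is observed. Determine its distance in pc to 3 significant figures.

m − M = 5 log₁₀(d/10 pc)
6.75 − (-6.4) = 13.15 = 5 log₁₀(d/10)
d = 10 × 10^(13.15/5) = 10 × 10^2.630 = 4266 pc.

4.27×10^3 pc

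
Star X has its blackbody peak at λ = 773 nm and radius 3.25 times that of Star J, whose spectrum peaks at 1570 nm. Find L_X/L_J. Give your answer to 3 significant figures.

Wien's law gives T ∝ 1/λ_max, so T_X/T_J = λ_J/λ_X = 1570/773 = 2.031.
Then L ∝ R²T⁴ gives L_X/L_J = (3.25)² × (2.031)⁴ = 10.56 × 17.02 = 179.7.

180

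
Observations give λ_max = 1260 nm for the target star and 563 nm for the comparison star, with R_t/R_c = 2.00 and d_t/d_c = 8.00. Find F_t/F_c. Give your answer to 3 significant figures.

0.00249

Wien's law: T_t/T_c = λ_c/λ_t = 563/1260 = 0.4468.
L_t/L_c = (R_t/R_c)²(T_t/T_c)⁴ = (2.00)²(0.4468)⁴ = 0.1594.
F_t/F_c = (L_t/L_c)/(d_t/d_c)² = 0.1594/(8.00)² = 0.002491.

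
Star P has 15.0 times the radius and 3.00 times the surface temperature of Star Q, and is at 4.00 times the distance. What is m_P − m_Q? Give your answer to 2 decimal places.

-7.64

L_P/L_Q = (15.0)²(3.00)⁴ = 1.822×10^4.
F_P/F_Q = (L_P/L_Q)/(d_P/d_Q)² = 1.822×10^4/16.00 = 1139.
m_P − m_Q = −2.5 log₁₀(1139) = -7.64.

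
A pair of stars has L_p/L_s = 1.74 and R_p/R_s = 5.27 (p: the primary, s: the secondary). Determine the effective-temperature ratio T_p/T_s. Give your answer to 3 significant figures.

L ∝ R²T⁴ gives T ∝ (L/R²)^(1/4), so
T_p/T_s = (1.74 / 5.27²)^(1/4) = (0.06265)^(1/4) = 0.5003.

0.500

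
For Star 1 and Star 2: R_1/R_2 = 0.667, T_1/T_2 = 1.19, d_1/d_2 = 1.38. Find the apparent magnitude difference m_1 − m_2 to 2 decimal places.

L_1/L_2 = (0.667)²(1.19)⁴ = 0.8922.
F_1/F_2 = (L_1/L_2)/(d_1/d_2)² = 0.8922/1.904 = 0.4685.
m_1 − m_2 = −2.5 log₁₀(0.4685) = 0.82.

0.82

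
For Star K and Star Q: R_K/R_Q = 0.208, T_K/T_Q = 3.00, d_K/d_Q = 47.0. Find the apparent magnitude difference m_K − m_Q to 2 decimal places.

7.00

L_K/L_Q = (0.208)²(3.00)⁴ = 3.504.
F_K/F_Q = (L_K/L_Q)/(d_K/d_Q)² = 3.504/2209 = 0.001586.
m_K − m_Q = −2.5 log₁₀(0.001586) = 7.00.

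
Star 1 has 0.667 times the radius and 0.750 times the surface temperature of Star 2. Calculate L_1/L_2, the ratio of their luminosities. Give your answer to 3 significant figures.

0.141

From the Stefan–Boltzmann law, L ∝ R²T⁴, so
L_1/L_2 = (R_1/R_2)² (T_1/T_2)⁴ = (0.667)² × (0.750)⁴ = 0.4449 × 0.3164 = 0.1408.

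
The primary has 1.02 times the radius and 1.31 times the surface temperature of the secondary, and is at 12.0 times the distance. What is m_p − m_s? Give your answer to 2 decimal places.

L_p/L_s = (1.02)²(1.31)⁴ = 3.064.
F_p/F_s = (L_p/L_s)/(d_p/d_s)² = 3.064/144.0 = 0.02128.
m_p − m_s = −2.5 log₁₀(0.02128) = 4.18.

4.18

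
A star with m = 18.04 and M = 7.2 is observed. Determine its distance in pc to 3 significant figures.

m − M = 5 log₁₀(d/10 pc)
18.04 − (7.2) = 10.84 = 5 log₁₀(d/10)
d = 10 × 10^(10.84/5) = 10 × 10^2.168 = 1472 pc.

1.47×10^3 pc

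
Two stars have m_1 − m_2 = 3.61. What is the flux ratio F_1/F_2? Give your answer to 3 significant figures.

0.0360

F_1/F_2 = 10^(−(m_1 − m_2)/2.5) = 10^(-3.61/2.5) = 10^-1.444 = 0.03597.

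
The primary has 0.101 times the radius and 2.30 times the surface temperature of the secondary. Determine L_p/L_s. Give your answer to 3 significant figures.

0.285

From the Stefan–Boltzmann law, L ∝ R²T⁴, so
L_p/L_s = (R_p/R_s)² (T_p/T_s)⁴ = (0.101)² × (2.30)⁴ = 0.01020 × 27.98 = 0.2855.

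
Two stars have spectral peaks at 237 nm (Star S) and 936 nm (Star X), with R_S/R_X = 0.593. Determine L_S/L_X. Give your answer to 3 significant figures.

Wien's law gives T ∝ 1/λ_max, so T_S/T_X = λ_X/λ_S = 936/237 = 3.949.
Then L ∝ R²T⁴ gives L_S/L_X = (0.593)² × (3.949)⁴ = 0.3516 × 243.3 = 85.55.

85.5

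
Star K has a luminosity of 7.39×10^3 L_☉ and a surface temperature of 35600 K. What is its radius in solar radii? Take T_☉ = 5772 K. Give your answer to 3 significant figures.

2.26 solar radii

R/R_☉ = √(L/L_☉) / (T/T_☉)² = √(7.39×10^3) / (6.168)²
       = 85.97 / 38.04 = 2.260.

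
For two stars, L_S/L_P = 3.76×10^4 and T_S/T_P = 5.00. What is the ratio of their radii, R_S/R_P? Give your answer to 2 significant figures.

7.8

L ∝ R²T⁴ gives R ∝ √L / T², so
R_S/R_P = √(3.76×10^4) / (5.00)² = 193.9 / 25.00 = 7.756.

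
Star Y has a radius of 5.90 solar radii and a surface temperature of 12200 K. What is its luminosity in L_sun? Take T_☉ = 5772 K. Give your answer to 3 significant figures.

695 L_sun

L/L_☉ = (R/R_☉)² (T/T_☉)⁴ = (5.90)² × (12200/5772)⁴
       = 34.81 × (2.114)⁴ = 34.81 × 19.96 = 694.8.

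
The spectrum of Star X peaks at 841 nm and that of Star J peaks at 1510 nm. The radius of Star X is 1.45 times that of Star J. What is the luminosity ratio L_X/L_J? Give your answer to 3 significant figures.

21.9

Wien's law gives T ∝ 1/λ_max, so T_X/T_J = λ_J/λ_X = 1510/841 = 1.795.
Then L ∝ R²T⁴ gives L_X/L_J = (1.45)² × (1.795)⁴ = 2.103 × 10.39 = 21.85.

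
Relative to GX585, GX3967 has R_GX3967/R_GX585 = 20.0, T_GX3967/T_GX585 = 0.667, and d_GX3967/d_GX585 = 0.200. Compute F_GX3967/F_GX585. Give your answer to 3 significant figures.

L_GX3967/L_GX585 = (R_GX3967/R_GX585)²(T_GX3967/T_GX585)⁴ = (20.0)² × (0.667)⁴ = 79.17.
F_GX3967/F_GX585 = (L_GX3967/L_GX585)/(d_GX3967/d_GX585)² = 79.17 / (0.200)² = 1979.

1.98×10^3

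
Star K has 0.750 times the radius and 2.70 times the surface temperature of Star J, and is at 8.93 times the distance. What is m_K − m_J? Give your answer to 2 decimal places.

1.07

L_K/L_J = (0.750)²(2.70)⁴ = 29.89.
F_K/F_J = (L_K/L_J)/(d_K/d_J)² = 29.89/79.74 = 0.3749.
m_K − m_J = −2.5 log₁₀(0.3749) = 1.07.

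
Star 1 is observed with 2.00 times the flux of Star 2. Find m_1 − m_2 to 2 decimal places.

-0.75

m_1 − m_2 = −2.5 log₁₀(F_1/F_2) = −2.5 log₁₀(2.00) = −2.5 × (0.301) = -0.753.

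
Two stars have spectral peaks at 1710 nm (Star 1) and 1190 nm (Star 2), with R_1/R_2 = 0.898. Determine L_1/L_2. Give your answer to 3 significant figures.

0.189

Wien's law gives T ∝ 1/λ_max, so T_1/T_2 = λ_2/λ_1 = 1190/1710 = 0.6959.
Then L ∝ R²T⁴ gives L_1/L_2 = (0.898)² × (0.6959)⁴ = 0.8064 × 0.2345 = 0.1891.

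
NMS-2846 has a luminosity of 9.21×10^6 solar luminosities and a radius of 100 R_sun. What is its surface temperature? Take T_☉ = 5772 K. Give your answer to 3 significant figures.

3.18×10^4 K

T/T_☉ = (L/L_☉)^(1/4) / (R/R_☉)^(1/2)
T = 5772 × (9.21×10^6)^(1/4) / √(100) = 5772 × 55.09 / 10.00 = 3.180×10^4 K.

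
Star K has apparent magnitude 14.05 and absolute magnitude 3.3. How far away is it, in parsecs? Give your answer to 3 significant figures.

m − M = 5 log₁₀(d/10 pc)
14.05 − (3.3) = 10.75 = 5 log₁₀(d/10)
d = 10 × 10^(10.75/5) = 10 × 10^2.150 = 1413 pc.

1.41×10^3 pc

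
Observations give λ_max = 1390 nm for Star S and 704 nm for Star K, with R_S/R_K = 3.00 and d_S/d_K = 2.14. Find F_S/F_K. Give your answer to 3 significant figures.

0.129

Wien's law: T_S/T_K = λ_K/λ_S = 704/1390 = 0.5065.
L_S/L_K = (R_S/R_K)²(T_S/T_K)⁴ = (3.00)²(0.5065)⁴ = 0.5922.
F_S/F_K = (L_S/L_K)/(d_S/d_K)² = 0.5922/(2.14)² = 0.1293.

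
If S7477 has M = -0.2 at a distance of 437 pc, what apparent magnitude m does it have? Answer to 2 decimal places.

m = M + 5 log₁₀(d/10 pc) = -0.2 + 5 log₁₀(437/10)
  = -0.2 + 5 × 1.640 = -0.2 + 8.20 = 8.00.

8.00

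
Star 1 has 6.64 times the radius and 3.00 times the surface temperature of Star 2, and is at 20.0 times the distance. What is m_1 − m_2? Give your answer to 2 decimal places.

-2.38

L_1/L_2 = (6.64)²(3.00)⁴ = 3571.
F_1/F_2 = (L_1/L_2)/(d_1/d_2)² = 3571/400.0 = 8.928.
m_1 − m_2 = −2.5 log₁₀(8.928) = -2.38.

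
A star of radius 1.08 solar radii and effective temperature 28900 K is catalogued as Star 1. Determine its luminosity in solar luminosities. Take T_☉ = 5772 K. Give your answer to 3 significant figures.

L/L_☉ = (R/R_☉)² (T/T_☉)⁴ = (1.08)² × (28900/5772)⁴
       = 1.166 × (5.007)⁴ = 1.166 × 628.5 = 733.0.

733 solar luminosities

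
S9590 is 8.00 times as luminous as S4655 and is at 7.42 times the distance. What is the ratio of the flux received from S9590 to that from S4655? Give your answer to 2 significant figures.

F = L/(4πd²), so F_S9590/F_S4655 = (L_S9590/L_S4655) / (d_S9590/d_S4655)²
= 8.00 / (7.42)² = 8.00 / 55.06 = 0.1453.

0.15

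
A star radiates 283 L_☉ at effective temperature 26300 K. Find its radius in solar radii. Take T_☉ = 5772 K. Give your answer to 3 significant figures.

0.810 solar radii

R/R_☉ = √(L/L_☉) / (T/T_☉)² = √(283) / (4.556)²
       = 16.82 / 20.76 = 0.8103.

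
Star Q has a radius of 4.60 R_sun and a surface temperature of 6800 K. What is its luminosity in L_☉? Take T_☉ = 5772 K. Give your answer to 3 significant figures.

L/L_☉ = (R/R_☉)² (T/T_☉)⁴ = (4.60)² × (6800/5772)⁴
       = 21.16 × (1.178)⁴ = 21.16 × 1.926 = 40.76.

40.8 L_☉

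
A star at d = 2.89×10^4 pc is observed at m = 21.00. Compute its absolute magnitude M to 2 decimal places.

3.70

M = m − 5 log₁₀(d/10 pc) = 21.00 − 5 log₁₀(2.89×10^4/10)
  = 21.00 − 5 × 3.461 = 21.00 − 17.30 = 3.70.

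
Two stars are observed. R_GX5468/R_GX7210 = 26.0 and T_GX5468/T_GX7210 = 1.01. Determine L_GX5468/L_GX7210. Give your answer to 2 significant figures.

From the Stefan–Boltzmann law, L ∝ R²T⁴, so
L_GX5468/L_GX7210 = (R_GX5468/R_GX7210)² (T_GX5468/T_GX7210)⁴ = (26.0)² × (1.01)⁴ = 676.0 × 1.041 = 703.4.

7.0×10^2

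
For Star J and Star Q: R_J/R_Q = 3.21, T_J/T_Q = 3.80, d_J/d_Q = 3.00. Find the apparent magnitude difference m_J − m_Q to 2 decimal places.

L_J/L_Q = (3.21)²(3.80)⁴ = 2149.
F_J/F_Q = (L_J/L_Q)/(d_J/d_Q)² = 2149/9.000 = 238.7.
m_J − m_Q = −2.5 log₁₀(238.7) = -5.94.

-5.94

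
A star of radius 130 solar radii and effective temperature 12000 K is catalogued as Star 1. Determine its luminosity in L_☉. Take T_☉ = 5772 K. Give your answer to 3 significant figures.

L/L_☉ = (R/R_☉)² (T/T_☉)⁴ = (130)² × (12000/5772)⁴
       = 1.690×10^4 × (2.079)⁴ = 1.690×10^4 × 18.68 = 3.157×10^5.

3.16×10^5 L_☉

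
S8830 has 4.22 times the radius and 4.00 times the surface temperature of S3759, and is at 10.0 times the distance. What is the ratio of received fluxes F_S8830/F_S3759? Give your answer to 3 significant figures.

L_S8830/L_S3759 = (R_S8830/R_S3759)²(T_S8830/T_S3759)⁴ = (4.22)² × (4.00)⁴ = 4559.
F_S8830/F_S3759 = (L_S8830/L_S3759)/(d_S8830/d_S3759)² = 4559 / (10.0)² = 45.59.

45.6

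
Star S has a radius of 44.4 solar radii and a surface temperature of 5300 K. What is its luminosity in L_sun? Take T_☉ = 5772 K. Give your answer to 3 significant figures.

L/L_☉ = (R/R_☉)² (T/T_☉)⁴ = (44.4)² × (5300/5772)⁴
       = 1971 × (0.9182)⁴ = 1971 × 0.7109 = 1401.

1.40×10^3 L_sun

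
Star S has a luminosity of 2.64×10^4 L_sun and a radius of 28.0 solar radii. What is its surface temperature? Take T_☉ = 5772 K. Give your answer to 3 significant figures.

1.39×10^4 K

T/T_☉ = (L/L_☉)^(1/4) / (R/R_☉)^(1/2)
T = 5772 × (2.64×10^4)^(1/4) / √(28.0) = 5772 × 12.75 / 5.292 = 1.390×10^4 K.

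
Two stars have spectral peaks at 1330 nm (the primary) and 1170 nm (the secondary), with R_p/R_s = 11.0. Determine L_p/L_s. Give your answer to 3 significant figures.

72.5

Wien's law gives T ∝ 1/λ_max, so T_p/T_s = λ_s/λ_p = 1170/1330 = 0.8797.
Then L ∝ R²T⁴ gives L_p/L_s = (11.0)² × (0.8797)⁴ = 121.0 × 0.5989 = 72.46.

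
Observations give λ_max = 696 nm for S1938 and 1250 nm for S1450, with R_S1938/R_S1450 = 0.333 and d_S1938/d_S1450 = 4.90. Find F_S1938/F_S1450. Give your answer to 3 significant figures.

0.0481

Wien's law: T_S1938/T_S1450 = λ_S1450/λ_S1938 = 1250/696 = 1.796.
L_S1938/L_S1450 = (R_S1938/R_S1450)²(T_S1938/T_S1450)⁴ = (0.333)²(1.796)⁴ = 1.154.
F_S1938/F_S1450 = (L_S1938/L_S1450)/(d_S1938/d_S1450)² = 1.154/(4.90)² = 0.04805.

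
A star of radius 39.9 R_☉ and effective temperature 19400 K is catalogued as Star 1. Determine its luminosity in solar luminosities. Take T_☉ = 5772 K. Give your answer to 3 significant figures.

L/L_☉ = (R/R_☉)² (T/T_☉)⁴ = (39.9)² × (19400/5772)⁴
       = 1592 × (3.361)⁴ = 1592 × 127.6 = 2.032×10^5.

2.03×10^5 solar luminosities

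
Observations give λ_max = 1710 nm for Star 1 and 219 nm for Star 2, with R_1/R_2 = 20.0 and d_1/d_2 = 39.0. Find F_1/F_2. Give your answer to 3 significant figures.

7.07×10^-5

Wien's law: T_1/T_2 = λ_2/λ_1 = 219/1710 = 0.1281.
L_1/L_2 = (R_1/R_2)²(T_1/T_2)⁴ = (20.0)²(0.1281)⁴ = 0.1076.
F_1/F_2 = (L_1/L_2)/(d_1/d_2)² = 0.1076/(39.0)² = 7.075×10^-5.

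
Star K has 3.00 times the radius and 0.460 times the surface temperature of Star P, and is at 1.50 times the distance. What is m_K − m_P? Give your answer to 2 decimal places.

L_K/L_P = (3.00)²(0.460)⁴ = 0.4030.
F_K/F_P = (L_K/L_P)/(d_K/d_P)² = 0.4030/2.250 = 0.1791.
m_K − m_P = −2.5 log₁₀(0.1791) = 1.87.

1.87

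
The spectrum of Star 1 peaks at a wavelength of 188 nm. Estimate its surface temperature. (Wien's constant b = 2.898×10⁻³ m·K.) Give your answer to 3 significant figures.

T = b/λ_max = 2.898×10⁻³ / (188×10⁻⁹) = 1.541×10^4 K.

1.54×10^4 K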